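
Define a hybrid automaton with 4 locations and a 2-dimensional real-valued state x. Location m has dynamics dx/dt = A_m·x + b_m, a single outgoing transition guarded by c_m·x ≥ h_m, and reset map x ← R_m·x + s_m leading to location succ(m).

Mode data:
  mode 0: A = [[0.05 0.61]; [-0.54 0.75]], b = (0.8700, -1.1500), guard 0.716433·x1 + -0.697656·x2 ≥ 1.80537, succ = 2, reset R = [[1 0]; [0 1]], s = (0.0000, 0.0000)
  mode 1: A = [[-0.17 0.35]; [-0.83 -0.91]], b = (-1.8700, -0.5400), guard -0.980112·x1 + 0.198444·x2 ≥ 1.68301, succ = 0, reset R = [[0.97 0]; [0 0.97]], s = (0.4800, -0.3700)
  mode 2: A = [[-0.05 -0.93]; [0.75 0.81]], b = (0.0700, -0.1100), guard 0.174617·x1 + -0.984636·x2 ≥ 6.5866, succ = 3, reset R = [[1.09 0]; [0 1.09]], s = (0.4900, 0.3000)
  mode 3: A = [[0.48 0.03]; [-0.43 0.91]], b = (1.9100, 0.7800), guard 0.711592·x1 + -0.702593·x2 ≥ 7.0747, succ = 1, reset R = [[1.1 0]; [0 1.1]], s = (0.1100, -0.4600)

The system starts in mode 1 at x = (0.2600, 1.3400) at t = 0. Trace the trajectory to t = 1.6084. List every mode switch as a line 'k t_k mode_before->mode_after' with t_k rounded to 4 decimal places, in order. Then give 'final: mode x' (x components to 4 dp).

1 1.2403 1->0
final: 0 -0.7569 -0.0514

Mode 1: guard c·x = 1.6830 hit at Δt = 1.2403 (t = 1.2403), x⁻ = (-1.6042, 0.5578) → reset → x⁺ = (-1.0761, 0.1711), jump to mode 0
Mode 0: flow for 0.3681 to horizon, guard not reached → x = (-0.7569, -0.0514)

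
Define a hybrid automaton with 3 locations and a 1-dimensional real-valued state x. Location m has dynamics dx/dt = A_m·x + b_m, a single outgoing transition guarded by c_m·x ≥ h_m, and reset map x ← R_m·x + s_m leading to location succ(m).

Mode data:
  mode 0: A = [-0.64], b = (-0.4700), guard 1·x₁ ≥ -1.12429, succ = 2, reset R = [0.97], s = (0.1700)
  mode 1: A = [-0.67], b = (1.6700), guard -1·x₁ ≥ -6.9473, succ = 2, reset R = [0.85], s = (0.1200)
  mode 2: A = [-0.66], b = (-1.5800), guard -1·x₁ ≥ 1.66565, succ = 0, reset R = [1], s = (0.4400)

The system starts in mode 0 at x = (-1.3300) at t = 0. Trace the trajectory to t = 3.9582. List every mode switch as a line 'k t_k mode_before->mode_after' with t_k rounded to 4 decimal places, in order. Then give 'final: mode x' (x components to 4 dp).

1 0.6620 0->2
2 1.7296 2->0
3 2.0907 0->2
4 3.1583 2->0
5 3.5193 0->2
final: 2 -1.2911

Mode 0: guard c·x = -1.1243 hit at Δt = 0.6620 (t = 0.6620), x⁻ = (-1.1243) → reset → x⁺ = (-0.9206), jump to mode 2
Mode 2: guard c·x = 1.6657 hit at Δt = 1.0676 (t = 1.7296), x⁻ = (-1.6656) → reset → x⁺ = (-1.2256), jump to mode 0
Mode 0: guard c·x = -1.1243 hit at Δt = 0.3611 (t = 2.0907), x⁻ = (-1.1243) → reset → x⁺ = (-0.9206), jump to mode 2
Mode 2: guard c·x = 1.6657 hit at Δt = 1.0676 (t = 3.1583), x⁻ = (-1.6656) → reset → x⁺ = (-1.2256), jump to mode 0
Mode 0: guard c·x = -1.1243 hit at Δt = 0.3611 (t = 3.5193), x⁻ = (-1.1243) → reset → x⁺ = (-0.9206), jump to mode 2
Mode 2: flow for 0.4389 to horizon, guard not reached → x = (-1.2911)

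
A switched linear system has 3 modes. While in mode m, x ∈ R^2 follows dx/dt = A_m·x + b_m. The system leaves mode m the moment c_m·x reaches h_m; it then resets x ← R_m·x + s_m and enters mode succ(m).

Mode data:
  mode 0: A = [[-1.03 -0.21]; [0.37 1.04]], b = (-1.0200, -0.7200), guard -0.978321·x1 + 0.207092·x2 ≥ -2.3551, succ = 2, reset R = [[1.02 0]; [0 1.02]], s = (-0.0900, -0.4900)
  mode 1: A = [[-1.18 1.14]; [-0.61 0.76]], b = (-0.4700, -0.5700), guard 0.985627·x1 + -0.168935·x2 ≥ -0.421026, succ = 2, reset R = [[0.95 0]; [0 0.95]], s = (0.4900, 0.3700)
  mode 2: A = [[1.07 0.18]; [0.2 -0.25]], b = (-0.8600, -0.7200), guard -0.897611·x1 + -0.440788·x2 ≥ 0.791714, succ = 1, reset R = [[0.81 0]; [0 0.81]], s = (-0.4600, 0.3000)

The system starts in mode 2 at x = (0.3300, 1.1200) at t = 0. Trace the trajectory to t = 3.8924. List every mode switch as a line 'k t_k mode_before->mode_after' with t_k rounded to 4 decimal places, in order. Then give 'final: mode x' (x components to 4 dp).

1 1.3546 2->1
2 2.4251 1->2
3 3.3461 2->1
final: 1 -0.6456 0.3591

Mode 2: guard c·x = 0.7917 hit at Δt = 1.3546 (t = 1.3546), x⁻ = (-0.8528, -0.0595) → reset → x⁺ = (-1.1508, 0.2518), jump to mode 1
Mode 1: guard c·x = -0.4210 hit at Δt = 1.0705 (t = 2.4251), x⁻ = (-0.3634, 0.3720) → reset → x⁺ = (0.1448, 0.7234), jump to mode 2
Mode 2: guard c·x = 0.7917 hit at Δt = 0.9210 (t = 3.3461), x⁻ = (-0.8507, -0.0639) → reset → x⁺ = (-1.1490, 0.2483), jump to mode 1
Mode 1: flow for 0.5463 to horizon, guard not reached → x = (-0.6456, 0.3591)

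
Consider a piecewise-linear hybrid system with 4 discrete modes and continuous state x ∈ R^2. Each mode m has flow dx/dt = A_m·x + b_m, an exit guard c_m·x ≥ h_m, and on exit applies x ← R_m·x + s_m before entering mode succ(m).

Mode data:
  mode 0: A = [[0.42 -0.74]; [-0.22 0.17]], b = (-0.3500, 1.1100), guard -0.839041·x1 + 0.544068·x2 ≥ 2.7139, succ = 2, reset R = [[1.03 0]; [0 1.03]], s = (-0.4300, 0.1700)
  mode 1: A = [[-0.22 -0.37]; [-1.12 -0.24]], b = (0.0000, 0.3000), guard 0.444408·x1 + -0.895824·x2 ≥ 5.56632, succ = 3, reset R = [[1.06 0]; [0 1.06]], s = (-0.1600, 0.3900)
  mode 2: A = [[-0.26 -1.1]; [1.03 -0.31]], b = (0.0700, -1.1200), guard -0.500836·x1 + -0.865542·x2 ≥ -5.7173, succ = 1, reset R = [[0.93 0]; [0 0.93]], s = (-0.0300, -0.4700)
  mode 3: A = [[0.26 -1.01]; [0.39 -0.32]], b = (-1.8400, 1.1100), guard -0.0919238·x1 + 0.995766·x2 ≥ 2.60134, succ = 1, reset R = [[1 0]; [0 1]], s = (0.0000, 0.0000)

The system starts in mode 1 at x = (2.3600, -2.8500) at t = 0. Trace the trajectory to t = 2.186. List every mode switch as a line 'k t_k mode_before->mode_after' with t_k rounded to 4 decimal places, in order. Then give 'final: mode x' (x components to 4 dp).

1 0.9861 1->3
final: 3 5.1751 -0.1979

Mode 1: guard c·x = 5.5663 hit at Δt = 0.9861 (t = 0.9861), x⁻ = (3.1306, -4.6606) → reset → x⁺ = (3.1584, -4.5502), jump to mode 3
Mode 3: flow for 1.1999 to horizon, guard not reached → x = (5.1751, -0.1979)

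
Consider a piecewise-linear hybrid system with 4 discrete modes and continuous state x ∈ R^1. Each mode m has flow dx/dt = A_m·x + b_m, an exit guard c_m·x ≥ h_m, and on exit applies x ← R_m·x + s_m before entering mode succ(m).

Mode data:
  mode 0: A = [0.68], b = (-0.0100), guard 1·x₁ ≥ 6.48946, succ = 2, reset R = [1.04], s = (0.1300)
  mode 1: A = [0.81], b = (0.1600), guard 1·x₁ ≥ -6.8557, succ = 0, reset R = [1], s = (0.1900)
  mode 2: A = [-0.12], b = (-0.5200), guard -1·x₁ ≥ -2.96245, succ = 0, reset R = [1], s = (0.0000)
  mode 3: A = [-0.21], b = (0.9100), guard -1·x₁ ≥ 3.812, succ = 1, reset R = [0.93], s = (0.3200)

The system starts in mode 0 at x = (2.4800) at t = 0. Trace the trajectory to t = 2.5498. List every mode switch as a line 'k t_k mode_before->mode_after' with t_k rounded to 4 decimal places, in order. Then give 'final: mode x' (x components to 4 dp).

1 1.4200 0->2
final: 2 5.4575

Mode 0: guard c·x = 6.4895 hit at Δt = 1.4200 (t = 1.4200), x⁻ = (6.4895) → reset → x⁺ = (6.8790), jump to mode 2
Mode 2: flow for 1.1298 to horizon, guard not reached → x = (5.4575)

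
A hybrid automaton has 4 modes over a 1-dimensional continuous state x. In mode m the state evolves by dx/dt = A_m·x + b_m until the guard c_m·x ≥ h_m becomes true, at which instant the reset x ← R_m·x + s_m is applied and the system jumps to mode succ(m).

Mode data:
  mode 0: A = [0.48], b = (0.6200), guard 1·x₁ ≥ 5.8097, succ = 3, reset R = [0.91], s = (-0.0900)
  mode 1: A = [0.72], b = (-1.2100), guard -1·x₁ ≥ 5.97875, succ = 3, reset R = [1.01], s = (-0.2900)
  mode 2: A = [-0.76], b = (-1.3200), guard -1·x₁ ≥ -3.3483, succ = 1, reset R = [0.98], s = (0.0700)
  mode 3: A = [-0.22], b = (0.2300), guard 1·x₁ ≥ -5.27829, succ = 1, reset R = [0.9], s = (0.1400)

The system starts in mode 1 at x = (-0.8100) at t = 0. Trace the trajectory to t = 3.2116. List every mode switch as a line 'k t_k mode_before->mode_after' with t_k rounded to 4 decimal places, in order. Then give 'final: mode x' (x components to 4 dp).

Mode 1: guard c·x = 5.9787 hit at Δt = 1.5603 (t = 1.5603), x⁻ = (-5.9787) → reset → x⁺ = (-6.3285), jump to mode 3
Mode 3: guard c·x = -5.2783 hit at Δt = 0.6984 (t = 2.2587), x⁻ = (-5.2783) → reset → x⁺ = (-4.6105), jump to mode 1
Mode 1: guard c·x = 5.9787 hit at Δt = 0.2733 (t = 2.5320), x⁻ = (-5.9787) → reset → x⁺ = (-6.3285), jump to mode 3
Mode 3: flow for 0.6796 to horizon, guard not reached → x = (-5.3045)

1 1.5603 1->3
2 2.2587 3->1
3 2.5320 1->3
final: 3 -5.3045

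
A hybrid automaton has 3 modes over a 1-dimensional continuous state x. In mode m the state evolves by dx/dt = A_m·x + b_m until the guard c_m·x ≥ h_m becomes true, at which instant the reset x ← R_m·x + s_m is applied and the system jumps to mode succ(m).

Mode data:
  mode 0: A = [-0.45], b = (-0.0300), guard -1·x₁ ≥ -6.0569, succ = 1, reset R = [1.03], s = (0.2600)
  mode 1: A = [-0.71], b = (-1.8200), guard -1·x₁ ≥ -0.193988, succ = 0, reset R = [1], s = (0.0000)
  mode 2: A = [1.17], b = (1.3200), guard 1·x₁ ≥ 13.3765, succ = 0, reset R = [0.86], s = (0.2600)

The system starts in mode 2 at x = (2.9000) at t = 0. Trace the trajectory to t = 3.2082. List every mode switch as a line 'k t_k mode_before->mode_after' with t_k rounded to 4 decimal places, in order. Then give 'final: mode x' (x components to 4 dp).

1 1.0950 2->0
2 2.5584 0->1
final: 1 3.1496

Mode 2: guard c·x = 13.3765 hit at Δt = 1.0950 (t = 1.0950), x⁻ = (13.3765) → reset → x⁺ = (11.7638), jump to mode 0
Mode 0: guard c·x = -6.0569 hit at Δt = 1.4634 (t = 2.5584), x⁻ = (6.0569) → reset → x⁺ = (6.4986), jump to mode 1
Mode 1: flow for 0.6498 to horizon, guard not reached → x = (3.1496)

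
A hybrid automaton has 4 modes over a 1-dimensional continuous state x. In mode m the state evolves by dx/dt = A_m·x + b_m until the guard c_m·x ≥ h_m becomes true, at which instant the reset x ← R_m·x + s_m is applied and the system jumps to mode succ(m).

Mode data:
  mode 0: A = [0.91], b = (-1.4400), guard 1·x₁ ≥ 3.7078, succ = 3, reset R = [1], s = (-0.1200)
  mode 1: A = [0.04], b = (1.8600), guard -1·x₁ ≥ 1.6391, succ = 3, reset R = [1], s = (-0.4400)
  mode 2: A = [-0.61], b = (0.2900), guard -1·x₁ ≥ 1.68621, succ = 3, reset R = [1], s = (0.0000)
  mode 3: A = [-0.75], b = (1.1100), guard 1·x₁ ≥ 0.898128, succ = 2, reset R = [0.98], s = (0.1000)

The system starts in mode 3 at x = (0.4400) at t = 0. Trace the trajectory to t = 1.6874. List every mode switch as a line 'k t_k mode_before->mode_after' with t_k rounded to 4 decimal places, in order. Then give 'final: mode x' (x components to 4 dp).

1 0.7743 3->2
final: 2 0.7646

Mode 3: guard c·x = 0.8981 hit at Δt = 0.7743 (t = 0.7743), x⁻ = (0.8981) → reset → x⁺ = (0.9802), jump to mode 2
Mode 2: flow for 0.9131 to horizon, guard not reached → x = (0.7646)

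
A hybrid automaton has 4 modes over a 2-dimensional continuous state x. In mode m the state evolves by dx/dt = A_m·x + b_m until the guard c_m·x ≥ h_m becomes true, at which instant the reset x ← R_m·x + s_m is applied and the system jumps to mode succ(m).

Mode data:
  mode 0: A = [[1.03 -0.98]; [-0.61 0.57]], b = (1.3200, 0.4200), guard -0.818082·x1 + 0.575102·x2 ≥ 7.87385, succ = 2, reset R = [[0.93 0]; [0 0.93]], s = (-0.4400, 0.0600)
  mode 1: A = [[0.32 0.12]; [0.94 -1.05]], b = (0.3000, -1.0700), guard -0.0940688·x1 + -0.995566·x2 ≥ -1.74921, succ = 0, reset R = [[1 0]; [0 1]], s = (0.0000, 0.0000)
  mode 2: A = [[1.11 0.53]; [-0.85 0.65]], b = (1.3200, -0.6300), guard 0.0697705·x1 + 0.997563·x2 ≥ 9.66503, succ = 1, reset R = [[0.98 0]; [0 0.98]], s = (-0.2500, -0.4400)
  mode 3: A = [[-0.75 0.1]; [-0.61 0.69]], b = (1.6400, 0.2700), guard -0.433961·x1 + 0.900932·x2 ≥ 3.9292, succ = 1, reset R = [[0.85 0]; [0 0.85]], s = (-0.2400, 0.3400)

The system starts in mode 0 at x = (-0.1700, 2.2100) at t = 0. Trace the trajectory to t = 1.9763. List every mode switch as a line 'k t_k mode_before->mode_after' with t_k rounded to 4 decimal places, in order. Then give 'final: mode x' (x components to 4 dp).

Mode 0: guard c·x = 7.8739 hit at Δt = 1.1456 (t = 1.1456), x⁻ = (-5.0880, 6.4536) → reset → x⁺ = (-5.1718, 6.0618), jump to mode 2
Mode 2: guard c·x = 9.6650 hit at Δt = 0.4410 (t = 1.5866), x⁻ = (-5.3353, 10.0618) → reset → x⁺ = (-5.4786, 9.4206), jump to mode 1
Mode 1: flow for 0.3897 to horizon, guard not reached → x = (-5.7475, 4.2315)

1 1.1456 0->2
2 1.5866 2->1
final: 1 -5.7475 4.2315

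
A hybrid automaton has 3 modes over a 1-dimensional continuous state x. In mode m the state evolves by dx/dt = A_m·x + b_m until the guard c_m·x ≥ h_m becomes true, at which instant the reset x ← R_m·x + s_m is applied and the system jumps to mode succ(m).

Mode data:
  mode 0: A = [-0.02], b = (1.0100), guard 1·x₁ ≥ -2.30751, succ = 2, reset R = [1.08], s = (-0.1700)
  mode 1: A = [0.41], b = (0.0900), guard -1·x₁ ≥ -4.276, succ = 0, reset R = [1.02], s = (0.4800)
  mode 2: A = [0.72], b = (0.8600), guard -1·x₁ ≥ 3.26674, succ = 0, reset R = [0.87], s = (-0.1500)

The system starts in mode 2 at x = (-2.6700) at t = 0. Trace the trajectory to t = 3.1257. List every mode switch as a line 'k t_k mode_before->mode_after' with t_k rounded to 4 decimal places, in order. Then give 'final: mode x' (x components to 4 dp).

Mode 2: guard c·x = 3.2667 hit at Δt = 0.4717 (t = 0.4717), x⁻ = (-3.2667) → reset → x⁺ = (-2.9921), jump to mode 0
Mode 0: guard c·x = -2.3075 hit at Δt = 0.6440 (t = 1.1157), x⁻ = (-2.3075) → reset → x⁺ = (-2.6621), jump to mode 2
Mode 2: guard c·x = 3.2667 hit at Δt = 0.4791 (t = 1.5948), x⁻ = (-3.2667) → reset → x⁺ = (-2.9921), jump to mode 0
Mode 0: guard c·x = -2.3075 hit at Δt = 0.6440 (t = 2.2388), x⁻ = (-2.3075) → reset → x⁺ = (-2.6621), jump to mode 2
Mode 2: guard c·x = 3.2667 hit at Δt = 0.4791 (t = 2.7180), x⁻ = (-3.2667) → reset → x⁺ = (-2.9921), jump to mode 0
Mode 0: flow for 0.4077 to horizon, guard not reached → x = (-2.5576)

1 0.4717 2->0
2 1.1157 0->2
3 1.5948 2->0
4 2.2388 0->2
5 2.7180 2->0
final: 0 -2.5576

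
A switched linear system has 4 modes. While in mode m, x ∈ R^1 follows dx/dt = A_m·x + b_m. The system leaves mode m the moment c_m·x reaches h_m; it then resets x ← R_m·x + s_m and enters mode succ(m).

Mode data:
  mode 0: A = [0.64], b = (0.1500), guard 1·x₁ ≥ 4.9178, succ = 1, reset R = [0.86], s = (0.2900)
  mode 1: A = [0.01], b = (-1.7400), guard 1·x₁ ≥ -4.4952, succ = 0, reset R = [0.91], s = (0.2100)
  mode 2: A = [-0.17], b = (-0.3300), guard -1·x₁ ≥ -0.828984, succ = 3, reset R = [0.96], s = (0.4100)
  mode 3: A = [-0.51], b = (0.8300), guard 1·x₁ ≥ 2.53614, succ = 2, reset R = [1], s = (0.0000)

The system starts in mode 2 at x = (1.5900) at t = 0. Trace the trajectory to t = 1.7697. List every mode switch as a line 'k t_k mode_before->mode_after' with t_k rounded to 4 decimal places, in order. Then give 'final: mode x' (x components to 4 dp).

1 1.4278 2->3
final: 3 1.2733

Mode 2: guard c·x = -0.8290 hit at Δt = 1.4278 (t = 1.4278), x⁻ = (0.8290) → reset → x⁺ = (1.2058), jump to mode 3
Mode 3: flow for 0.3419 to horizon, guard not reached → x = (1.2733)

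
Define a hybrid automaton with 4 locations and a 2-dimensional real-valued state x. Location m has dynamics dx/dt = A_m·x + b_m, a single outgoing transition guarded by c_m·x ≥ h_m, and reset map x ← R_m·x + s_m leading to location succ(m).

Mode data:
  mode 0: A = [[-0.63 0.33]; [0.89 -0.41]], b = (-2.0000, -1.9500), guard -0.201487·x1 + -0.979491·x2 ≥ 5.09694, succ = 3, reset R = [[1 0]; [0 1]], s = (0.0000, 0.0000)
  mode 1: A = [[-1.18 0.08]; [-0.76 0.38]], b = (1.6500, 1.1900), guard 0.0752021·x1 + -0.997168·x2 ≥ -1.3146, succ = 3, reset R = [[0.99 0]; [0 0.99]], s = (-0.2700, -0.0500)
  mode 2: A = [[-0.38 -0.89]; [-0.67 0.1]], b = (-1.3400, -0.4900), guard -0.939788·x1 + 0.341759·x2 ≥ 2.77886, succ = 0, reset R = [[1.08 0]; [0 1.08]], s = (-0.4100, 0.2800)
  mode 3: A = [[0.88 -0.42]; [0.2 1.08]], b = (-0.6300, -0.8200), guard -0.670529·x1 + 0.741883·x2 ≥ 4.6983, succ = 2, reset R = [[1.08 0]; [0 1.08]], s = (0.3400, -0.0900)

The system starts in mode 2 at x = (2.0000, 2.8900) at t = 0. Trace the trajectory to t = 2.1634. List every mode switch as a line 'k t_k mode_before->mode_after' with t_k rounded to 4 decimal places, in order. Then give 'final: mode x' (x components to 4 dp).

1 1.1084 2->0
final: 0 -2.7269 -1.4923

Mode 2: guard c·x = 2.7789 hit at Δt = 1.1084 (t = 1.1084), x⁻ = (-1.9645, 2.7291) → reset → x⁺ = (-2.5316, 3.2274), jump to mode 0
Mode 0: flow for 1.0550 to horizon, guard not reached → x = (-2.7269, -1.4923)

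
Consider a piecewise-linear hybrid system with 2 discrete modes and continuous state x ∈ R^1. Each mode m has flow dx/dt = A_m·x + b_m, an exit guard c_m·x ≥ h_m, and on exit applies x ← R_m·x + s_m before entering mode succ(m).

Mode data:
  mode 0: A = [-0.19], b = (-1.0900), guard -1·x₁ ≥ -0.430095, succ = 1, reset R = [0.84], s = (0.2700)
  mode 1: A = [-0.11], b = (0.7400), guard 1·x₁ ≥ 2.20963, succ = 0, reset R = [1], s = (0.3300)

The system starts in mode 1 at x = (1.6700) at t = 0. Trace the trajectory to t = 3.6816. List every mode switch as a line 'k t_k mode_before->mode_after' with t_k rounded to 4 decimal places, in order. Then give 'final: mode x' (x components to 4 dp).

1 1.0258 1->0
2 2.5743 0->1
final: 1 1.3304

Mode 1: guard c·x = 2.2096 hit at Δt = 1.0258 (t = 1.0258), x⁻ = (2.2096) → reset → x⁺ = (2.5396), jump to mode 0
Mode 0: guard c·x = -0.4301 hit at Δt = 1.5485 (t = 2.5743), x⁻ = (0.4301) → reset → x⁺ = (0.6313), jump to mode 1
Mode 1: flow for 1.1073 to horizon, guard not reached → x = (1.3304)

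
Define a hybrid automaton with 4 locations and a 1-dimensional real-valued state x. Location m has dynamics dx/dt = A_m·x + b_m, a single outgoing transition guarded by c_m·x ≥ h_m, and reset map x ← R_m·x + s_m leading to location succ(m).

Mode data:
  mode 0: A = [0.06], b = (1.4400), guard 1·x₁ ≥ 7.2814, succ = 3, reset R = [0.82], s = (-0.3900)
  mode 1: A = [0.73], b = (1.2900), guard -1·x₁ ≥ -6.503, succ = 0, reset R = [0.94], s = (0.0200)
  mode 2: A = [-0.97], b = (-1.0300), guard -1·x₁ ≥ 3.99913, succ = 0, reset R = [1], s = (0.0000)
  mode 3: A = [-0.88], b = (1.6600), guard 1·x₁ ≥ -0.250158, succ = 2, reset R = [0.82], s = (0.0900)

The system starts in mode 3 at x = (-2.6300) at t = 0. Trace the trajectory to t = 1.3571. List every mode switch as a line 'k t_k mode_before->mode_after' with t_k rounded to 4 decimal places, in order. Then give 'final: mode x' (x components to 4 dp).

1 0.8506 3->2
final: 2 -0.4826

Mode 3: guard c·x = -0.2502 hit at Δt = 0.8506 (t = 0.8506), x⁻ = (-0.2502) → reset → x⁺ = (-0.1151), jump to mode 2
Mode 2: flow for 0.5065 to horizon, guard not reached → x = (-0.4826)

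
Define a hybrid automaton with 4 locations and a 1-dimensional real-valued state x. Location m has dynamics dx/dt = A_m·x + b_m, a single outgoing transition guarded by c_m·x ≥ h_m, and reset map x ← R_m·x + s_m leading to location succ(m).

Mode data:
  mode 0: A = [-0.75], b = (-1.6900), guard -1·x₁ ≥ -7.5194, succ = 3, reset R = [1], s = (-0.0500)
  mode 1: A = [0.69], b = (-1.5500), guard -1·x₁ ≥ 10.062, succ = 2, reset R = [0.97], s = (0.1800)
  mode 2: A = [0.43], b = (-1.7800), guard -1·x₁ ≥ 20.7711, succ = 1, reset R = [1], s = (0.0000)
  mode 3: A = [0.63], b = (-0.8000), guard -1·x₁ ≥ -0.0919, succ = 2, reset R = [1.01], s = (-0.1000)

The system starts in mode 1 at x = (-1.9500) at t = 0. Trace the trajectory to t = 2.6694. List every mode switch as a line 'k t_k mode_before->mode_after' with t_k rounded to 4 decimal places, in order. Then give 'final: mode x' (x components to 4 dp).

1 1.5595 1->2
final: 2 -17.9717

Mode 1: guard c·x = 10.0620 hit at Δt = 1.5595 (t = 1.5595), x⁻ = (-10.0620) → reset → x⁺ = (-9.5801), jump to mode 2
Mode 2: flow for 1.1099 to horizon, guard not reached → x = (-17.9717)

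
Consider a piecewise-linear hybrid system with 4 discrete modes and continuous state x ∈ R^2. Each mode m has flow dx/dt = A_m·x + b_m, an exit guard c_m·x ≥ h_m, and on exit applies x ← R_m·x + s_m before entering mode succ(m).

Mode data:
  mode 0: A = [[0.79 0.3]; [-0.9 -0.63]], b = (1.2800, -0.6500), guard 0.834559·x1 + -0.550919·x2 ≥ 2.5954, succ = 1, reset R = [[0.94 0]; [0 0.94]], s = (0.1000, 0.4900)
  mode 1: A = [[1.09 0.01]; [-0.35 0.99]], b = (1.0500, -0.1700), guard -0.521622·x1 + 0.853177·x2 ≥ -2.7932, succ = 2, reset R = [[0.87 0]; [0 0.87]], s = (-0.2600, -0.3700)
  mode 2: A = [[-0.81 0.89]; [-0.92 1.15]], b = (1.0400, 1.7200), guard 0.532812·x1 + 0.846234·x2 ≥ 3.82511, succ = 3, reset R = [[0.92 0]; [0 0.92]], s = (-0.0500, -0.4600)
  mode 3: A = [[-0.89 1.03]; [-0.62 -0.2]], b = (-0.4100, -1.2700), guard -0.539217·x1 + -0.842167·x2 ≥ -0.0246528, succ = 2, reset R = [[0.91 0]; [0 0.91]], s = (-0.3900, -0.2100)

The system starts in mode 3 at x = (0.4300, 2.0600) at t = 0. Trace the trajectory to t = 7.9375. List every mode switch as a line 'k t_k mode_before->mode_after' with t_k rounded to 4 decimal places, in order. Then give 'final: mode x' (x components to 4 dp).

Mode 3: guard c·x = -0.0247 hit at Δt = 1.2333 (t = 1.2333), x⁻ = (0.3540, -0.1974) → reset → x⁺ = (-0.0678, -0.3896), jump to mode 2
Mode 2: guard c·x = 3.8251 hit at Δt = 1.5955 (t = 2.8288), x⁻ = (2.1093, 3.1921) → reset → x⁺ = (1.8905, 2.4767), jump to mode 3
Mode 3: guard c·x = -0.0247 hit at Δt = 1.2295 (t = 4.0583), x⁻ = (0.7891, -0.4759) → reset → x⁺ = (0.3280, -0.6431), jump to mode 2
Mode 2: guard c·x = 3.8251 hit at Δt = 2.2228 (t = 6.2811), x⁻ = (2.3226, 3.0578) → reset → x⁺ = (2.0868, 2.3532), jump to mode 3
Mode 3: guard c·x = -0.0247 hit at Δt = 1.1716 (t = 7.4527), x⁻ = (0.8433, -0.5107) → reset → x⁺ = (0.3774, -0.6747), jump to mode 2
Mode 2: flow for 0.4848 to horizon, guard not reached → x = (0.4952, -0.3139)

1 1.2333 3->2
2 2.8288 2->3
3 4.0583 3->2
4 6.2811 2->3
5 7.4527 3->2
final: 2 0.4952 -0.3139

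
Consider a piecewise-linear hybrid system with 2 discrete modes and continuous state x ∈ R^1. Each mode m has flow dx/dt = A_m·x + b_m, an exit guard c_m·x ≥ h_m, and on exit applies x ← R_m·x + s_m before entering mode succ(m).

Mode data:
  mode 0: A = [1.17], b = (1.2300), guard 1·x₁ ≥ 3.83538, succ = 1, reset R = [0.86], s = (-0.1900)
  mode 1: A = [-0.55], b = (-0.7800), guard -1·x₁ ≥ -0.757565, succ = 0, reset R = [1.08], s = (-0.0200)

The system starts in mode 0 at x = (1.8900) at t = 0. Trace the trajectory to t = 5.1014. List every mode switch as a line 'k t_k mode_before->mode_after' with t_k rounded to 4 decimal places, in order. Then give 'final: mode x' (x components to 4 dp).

Mode 0: guard c·x = 3.8354 hit at Δt = 0.4339 (t = 0.4339), x⁻ = (3.8354) → reset → x⁺ = (3.1084), jump to mode 1
Mode 1: guard c·x = -0.7576 hit at Δt = 1.3320 (t = 1.7659), x⁻ = (0.7576) → reset → x⁺ = (0.7982), jump to mode 0
Mode 0: guard c·x = 3.8354 hit at Δt = 0.8304 (t = 2.5963), x⁻ = (3.8354) → reset → x⁺ = (3.1084), jump to mode 1
Mode 1: guard c·x = -0.7576 hit at Δt = 1.3320 (t = 3.9283), x⁻ = (0.7576) → reset → x⁺ = (0.7982), jump to mode 0
Mode 0: guard c·x = 3.8354 hit at Δt = 0.8304 (t = 4.7588), x⁻ = (3.8354) → reset → x⁺ = (3.1084), jump to mode 1
Mode 1: flow for 0.3426 to horizon, guard not reached → x = (2.3310)

1 0.4339 0->1
2 1.7659 1->0
3 2.5963 0->1
4 3.9283 1->0
5 4.7588 0->1
final: 1 2.3310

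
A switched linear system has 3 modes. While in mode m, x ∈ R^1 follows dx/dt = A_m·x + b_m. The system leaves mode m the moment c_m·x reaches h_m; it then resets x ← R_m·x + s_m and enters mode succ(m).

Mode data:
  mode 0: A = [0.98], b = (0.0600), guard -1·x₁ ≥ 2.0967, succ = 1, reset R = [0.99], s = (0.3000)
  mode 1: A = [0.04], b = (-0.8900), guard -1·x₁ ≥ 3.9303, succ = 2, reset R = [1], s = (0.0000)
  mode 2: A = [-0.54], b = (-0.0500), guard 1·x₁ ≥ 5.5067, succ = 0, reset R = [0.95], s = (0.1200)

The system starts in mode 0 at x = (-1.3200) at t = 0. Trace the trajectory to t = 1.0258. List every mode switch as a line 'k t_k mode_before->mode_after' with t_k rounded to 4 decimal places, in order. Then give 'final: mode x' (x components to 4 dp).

Mode 0: guard c·x = 2.0967 hit at Δt = 0.4904 (t = 0.4904), x⁻ = (-2.0967) → reset → x⁺ = (-1.7757), jump to mode 1
Mode 1: flow for 0.5354 to horizon, guard not reached → x = (-2.2958)

1 0.4904 0->1
final: 1 -2.2958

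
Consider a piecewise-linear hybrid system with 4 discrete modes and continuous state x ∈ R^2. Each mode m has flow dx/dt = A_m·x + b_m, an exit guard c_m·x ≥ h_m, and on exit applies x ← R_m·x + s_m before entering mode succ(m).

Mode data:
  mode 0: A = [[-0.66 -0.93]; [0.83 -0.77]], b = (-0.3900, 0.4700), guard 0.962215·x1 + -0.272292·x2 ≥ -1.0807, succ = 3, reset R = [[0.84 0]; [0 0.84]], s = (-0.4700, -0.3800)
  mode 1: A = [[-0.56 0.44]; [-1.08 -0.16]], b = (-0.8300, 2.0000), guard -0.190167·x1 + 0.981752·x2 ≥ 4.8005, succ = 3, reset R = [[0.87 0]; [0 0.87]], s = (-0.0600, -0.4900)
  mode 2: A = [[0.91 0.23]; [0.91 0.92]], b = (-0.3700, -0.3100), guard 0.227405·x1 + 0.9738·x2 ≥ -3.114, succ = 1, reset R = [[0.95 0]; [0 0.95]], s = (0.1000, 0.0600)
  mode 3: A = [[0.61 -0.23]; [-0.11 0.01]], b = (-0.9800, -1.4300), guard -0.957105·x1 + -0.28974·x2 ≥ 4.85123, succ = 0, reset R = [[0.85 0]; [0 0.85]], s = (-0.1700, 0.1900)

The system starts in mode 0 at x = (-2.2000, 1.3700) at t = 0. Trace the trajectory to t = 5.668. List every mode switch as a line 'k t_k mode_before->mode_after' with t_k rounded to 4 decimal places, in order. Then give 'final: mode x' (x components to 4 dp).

1 1.4893 0->3
2 2.7196 3->0
3 3.4446 0->3
4 4.4936 3->0
5 4.9979 0->3
final: 3 -3.2688 -3.1784

Mode 0: guard c·x = -1.0807 hit at Δt = 1.4893 (t = 1.4893), x⁻ = (-1.2438, -0.4262) → reset → x⁺ = (-1.5148, -0.7380), jump to mode 3
Mode 3: guard c·x = 4.8512 hit at Δt = 1.2303 (t = 2.7196), x⁻ = (-4.4228, -2.1336) → reset → x⁺ = (-3.9293, -1.6236), jump to mode 0
Mode 0: guard c·x = -1.0807 hit at Δt = 0.7250 (t = 3.4446), x⁻ = (-1.6523, -1.8699) → reset → x⁺ = (-1.8579, -1.9508), jump to mode 3
Mode 3: guard c·x = 4.8512 hit at Δt = 1.0491 (t = 4.4936), x⁻ = (-4.1168, -3.1442) → reset → x⁺ = (-3.6693, -2.4825), jump to mode 0
Mode 0: guard c·x = -1.0807 hit at Δt = 0.5043 (t = 4.9979), x⁻ = (-1.8011, -2.3958) → reset → x⁺ = (-1.9829, -2.3925), jump to mode 3
Mode 3: flow for 0.6701 to horizon, guard not reached → x = (-3.2688, -3.1784)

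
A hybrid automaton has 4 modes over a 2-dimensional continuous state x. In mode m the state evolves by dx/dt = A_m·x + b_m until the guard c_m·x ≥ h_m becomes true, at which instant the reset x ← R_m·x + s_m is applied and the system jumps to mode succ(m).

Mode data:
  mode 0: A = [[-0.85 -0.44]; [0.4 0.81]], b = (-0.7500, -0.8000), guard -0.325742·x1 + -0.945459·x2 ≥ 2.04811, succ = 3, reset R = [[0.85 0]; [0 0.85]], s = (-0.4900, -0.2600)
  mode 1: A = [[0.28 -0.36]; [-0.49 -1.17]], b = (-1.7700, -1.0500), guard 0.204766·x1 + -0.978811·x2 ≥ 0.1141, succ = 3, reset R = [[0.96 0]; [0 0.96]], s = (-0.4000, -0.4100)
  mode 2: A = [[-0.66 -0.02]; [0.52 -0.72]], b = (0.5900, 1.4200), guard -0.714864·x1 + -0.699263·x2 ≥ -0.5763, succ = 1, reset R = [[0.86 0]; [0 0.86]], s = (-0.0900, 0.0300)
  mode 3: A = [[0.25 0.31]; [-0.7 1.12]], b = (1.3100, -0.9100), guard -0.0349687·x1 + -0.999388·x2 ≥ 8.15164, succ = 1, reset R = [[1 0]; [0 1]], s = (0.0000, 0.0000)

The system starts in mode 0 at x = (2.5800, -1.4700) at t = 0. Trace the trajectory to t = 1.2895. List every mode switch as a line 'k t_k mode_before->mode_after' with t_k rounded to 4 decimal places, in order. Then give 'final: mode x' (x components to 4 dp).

Mode 0: guard c·x = 2.0481 hit at Δt = 0.7347 (t = 0.7347), x⁻ = (1.4638, -2.6706) → reset → x⁺ = (0.7542, -2.5300), jump to mode 3
Mode 3: flow for 0.5548 to horizon, guard not reached → x = (0.9104, -5.8776)

1 0.7347 0->3
final: 3 0.9104 -5.8776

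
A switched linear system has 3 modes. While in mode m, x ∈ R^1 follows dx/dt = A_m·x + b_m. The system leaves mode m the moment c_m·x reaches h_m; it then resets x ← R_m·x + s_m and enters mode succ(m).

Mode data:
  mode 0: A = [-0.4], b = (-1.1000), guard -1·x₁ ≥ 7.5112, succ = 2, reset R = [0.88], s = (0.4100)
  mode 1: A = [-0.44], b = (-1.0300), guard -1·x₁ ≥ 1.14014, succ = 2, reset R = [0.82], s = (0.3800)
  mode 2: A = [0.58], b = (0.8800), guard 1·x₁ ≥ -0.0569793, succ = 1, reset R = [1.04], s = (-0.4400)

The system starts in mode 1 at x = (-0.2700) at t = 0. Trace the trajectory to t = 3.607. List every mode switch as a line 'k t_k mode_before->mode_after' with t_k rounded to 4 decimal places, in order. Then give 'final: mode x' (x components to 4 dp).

1 1.2387 1->2
2 1.9577 2->1
3 2.9297 1->2
final: 2 -0.0919

Mode 1: guard c·x = 1.1401 hit at Δt = 1.2387 (t = 1.2387), x⁻ = (-1.1401) → reset → x⁺ = (-0.5549), jump to mode 2
Mode 2: guard c·x = -0.0570 hit at Δt = 0.7190 (t = 1.9577), x⁻ = (-0.0570) → reset → x⁺ = (-0.4993), jump to mode 1
Mode 1: guard c·x = 1.1401 hit at Δt = 0.9720 (t = 2.9297), x⁻ = (-1.1401) → reset → x⁺ = (-0.5549), jump to mode 2
Mode 2: flow for 0.6773 to horizon, guard not reached → x = (-0.0919)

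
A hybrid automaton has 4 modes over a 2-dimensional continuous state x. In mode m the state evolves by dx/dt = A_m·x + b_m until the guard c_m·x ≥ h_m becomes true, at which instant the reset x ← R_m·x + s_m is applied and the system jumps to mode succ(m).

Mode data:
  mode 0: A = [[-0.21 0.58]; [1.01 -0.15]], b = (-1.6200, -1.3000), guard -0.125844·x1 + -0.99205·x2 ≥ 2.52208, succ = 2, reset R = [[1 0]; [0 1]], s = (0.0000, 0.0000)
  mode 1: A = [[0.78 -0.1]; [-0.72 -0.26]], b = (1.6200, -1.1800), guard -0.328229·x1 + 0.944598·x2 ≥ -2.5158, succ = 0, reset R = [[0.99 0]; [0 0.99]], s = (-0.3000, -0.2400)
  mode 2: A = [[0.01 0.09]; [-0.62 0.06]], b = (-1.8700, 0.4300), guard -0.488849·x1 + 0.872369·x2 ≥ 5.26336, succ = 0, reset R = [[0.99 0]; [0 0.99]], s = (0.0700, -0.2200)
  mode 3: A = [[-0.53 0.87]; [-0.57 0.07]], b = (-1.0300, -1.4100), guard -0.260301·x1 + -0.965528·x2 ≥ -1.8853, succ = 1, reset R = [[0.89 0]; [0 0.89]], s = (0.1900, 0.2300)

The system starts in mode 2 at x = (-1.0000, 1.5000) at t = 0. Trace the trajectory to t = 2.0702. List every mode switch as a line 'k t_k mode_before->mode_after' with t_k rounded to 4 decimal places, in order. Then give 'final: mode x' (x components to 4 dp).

Mode 2: guard c·x = 5.2634 hit at Δt = 1.3881 (t = 1.3881), x⁻ = (-3.2935, 4.1878) → reset → x⁺ = (-3.1906, 3.9259), jump to mode 0
Mode 0: flow for 0.6821 to horizon, guard not reached → x = (-2.9595, 0.7586)

1 1.3881 2->0
final: 0 -2.9595 0.7586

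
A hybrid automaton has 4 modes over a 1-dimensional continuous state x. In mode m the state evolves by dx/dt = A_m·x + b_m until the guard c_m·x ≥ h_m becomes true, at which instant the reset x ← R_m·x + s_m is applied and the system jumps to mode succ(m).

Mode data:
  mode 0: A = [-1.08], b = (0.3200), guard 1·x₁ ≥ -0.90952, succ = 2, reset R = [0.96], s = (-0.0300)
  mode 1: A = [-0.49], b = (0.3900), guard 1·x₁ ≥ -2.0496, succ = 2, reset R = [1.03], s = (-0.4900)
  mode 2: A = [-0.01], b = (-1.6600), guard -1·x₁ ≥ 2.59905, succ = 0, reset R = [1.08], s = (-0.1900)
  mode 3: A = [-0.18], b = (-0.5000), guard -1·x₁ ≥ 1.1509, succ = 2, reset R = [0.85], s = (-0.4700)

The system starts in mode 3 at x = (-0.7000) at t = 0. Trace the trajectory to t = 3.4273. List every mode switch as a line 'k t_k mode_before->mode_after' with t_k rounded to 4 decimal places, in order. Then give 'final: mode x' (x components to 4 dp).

Mode 3: guard c·x = 1.1509 hit at Δt = 1.3591 (t = 1.3591), x⁻ = (-1.1509) → reset → x⁺ = (-1.4483), jump to mode 2
Mode 2: guard c·x = 2.5991 hit at Δt = 0.7018 (t = 2.0609), x⁻ = (-2.5990) → reset → x⁺ = (-2.9970), jump to mode 0
Mode 0: guard c·x = -0.9095 hit at Δt = 0.9303 (t = 2.9912), x⁻ = (-0.9095) → reset → x⁺ = (-0.9031), jump to mode 2
Mode 2: flow for 0.4361 to horizon, guard not reached → x = (-1.6216)

1 1.3591 3->2
2 2.0609 2->0
3 2.9912 0->2
final: 2 -1.6216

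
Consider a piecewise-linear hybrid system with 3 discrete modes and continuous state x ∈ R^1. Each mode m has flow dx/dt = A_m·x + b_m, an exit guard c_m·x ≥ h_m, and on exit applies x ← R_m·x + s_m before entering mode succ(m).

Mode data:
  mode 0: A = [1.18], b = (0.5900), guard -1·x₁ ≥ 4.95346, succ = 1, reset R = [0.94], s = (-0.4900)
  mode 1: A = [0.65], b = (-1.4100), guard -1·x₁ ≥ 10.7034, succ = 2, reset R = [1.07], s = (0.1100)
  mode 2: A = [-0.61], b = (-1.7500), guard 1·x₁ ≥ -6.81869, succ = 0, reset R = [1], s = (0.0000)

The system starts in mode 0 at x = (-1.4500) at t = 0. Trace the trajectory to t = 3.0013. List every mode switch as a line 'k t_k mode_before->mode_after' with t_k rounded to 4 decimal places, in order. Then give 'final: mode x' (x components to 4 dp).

1 1.3093 0->1
2 2.1787 1->2
final: 2 -7.9993

Mode 0: guard c·x = 4.9535 hit at Δt = 1.3093 (t = 1.3093), x⁻ = (-4.9535) → reset → x⁺ = (-5.1463), jump to mode 1
Mode 1: guard c·x = 10.7034 hit at Δt = 0.8694 (t = 2.1787), x⁻ = (-10.7034) → reset → x⁺ = (-11.3426), jump to mode 2
Mode 2: flow for 0.8226 to horizon, guard not reached → x = (-7.9993)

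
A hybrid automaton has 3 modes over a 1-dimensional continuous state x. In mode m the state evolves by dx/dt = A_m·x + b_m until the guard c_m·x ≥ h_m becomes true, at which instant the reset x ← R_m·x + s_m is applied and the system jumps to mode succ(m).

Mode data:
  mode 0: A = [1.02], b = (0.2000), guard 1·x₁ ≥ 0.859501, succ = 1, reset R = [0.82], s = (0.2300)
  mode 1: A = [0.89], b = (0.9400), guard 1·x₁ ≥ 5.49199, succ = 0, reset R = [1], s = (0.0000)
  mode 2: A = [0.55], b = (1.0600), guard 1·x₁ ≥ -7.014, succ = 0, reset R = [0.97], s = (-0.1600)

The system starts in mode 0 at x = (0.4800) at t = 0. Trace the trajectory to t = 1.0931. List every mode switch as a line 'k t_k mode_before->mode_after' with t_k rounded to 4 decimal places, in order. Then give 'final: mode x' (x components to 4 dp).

Mode 0: guard c·x = 0.8595 hit at Δt = 0.4368 (t = 0.4368), x⁻ = (0.8595) → reset → x⁺ = (0.9348), jump to mode 1
Mode 1: flow for 0.6563 to horizon, guard not reached → x = (2.5144)

1 0.4368 0->1
final: 1 2.5144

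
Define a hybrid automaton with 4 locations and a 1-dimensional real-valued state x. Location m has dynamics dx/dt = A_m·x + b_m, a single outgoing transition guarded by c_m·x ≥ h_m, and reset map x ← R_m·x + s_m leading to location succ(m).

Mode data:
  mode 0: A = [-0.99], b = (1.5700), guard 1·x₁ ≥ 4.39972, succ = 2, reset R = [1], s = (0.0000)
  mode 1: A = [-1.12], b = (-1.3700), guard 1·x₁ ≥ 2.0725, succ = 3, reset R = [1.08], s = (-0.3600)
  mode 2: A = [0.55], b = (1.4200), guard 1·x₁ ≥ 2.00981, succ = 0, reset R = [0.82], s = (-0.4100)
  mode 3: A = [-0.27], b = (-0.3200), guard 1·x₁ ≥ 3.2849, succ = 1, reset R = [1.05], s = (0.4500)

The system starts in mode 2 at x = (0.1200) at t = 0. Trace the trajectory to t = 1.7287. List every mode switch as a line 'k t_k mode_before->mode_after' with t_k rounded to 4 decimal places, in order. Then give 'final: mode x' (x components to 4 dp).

1 0.9642 2->0
final: 0 1.4227

Mode 2: guard c·x = 2.0098 hit at Δt = 0.9642 (t = 0.9642), x⁻ = (2.0098) → reset → x⁺ = (1.2380), jump to mode 0
Mode 0: flow for 0.7645 to horizon, guard not reached → x = (1.4227)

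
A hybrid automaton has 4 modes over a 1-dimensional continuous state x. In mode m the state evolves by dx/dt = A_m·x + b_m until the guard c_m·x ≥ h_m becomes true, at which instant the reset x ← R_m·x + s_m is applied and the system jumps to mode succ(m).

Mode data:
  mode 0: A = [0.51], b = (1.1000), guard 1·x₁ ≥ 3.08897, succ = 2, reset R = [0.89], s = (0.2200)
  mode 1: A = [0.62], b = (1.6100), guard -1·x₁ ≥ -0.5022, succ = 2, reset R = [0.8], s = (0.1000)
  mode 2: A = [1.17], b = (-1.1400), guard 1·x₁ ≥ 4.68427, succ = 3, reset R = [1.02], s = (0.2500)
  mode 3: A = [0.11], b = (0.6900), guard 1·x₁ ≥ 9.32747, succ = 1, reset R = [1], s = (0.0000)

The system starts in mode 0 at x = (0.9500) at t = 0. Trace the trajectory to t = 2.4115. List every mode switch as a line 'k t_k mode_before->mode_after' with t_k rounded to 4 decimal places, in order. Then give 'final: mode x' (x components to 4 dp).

Mode 0: guard c·x = 3.0890 hit at Δt = 1.0271 (t = 1.0271), x⁻ = (3.0890) → reset → x⁺ = (2.9692), jump to mode 2
Mode 2: guard c·x = 4.6843 hit at Δt = 0.5303 (t = 1.5574), x⁻ = (4.6843) → reset → x⁺ = (5.0280), jump to mode 3
Mode 3: flow for 0.8541 to horizon, guard not reached → x = (6.1411)

1 1.0271 0->2
2 1.5574 2->3
final: 3 6.1411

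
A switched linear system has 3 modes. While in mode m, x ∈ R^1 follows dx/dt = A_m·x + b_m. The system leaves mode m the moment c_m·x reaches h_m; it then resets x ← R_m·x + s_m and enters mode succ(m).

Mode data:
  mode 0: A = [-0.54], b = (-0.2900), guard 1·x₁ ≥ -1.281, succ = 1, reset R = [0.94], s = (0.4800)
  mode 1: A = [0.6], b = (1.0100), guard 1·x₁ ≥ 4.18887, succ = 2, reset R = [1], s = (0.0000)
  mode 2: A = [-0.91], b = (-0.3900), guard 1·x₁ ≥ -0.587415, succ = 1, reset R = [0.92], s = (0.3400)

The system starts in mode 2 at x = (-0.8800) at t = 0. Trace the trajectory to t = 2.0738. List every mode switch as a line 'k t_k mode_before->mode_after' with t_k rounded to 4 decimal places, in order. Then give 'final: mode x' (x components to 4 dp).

1 1.1478 2->1
final: 1 0.9014

Mode 2: guard c·x = -0.5874 hit at Δt = 1.1478 (t = 1.1478), x⁻ = (-0.5874) → reset → x⁺ = (-0.2004), jump to mode 1
Mode 1: flow for 0.9260 to horizon, guard not reached → x = (0.9014)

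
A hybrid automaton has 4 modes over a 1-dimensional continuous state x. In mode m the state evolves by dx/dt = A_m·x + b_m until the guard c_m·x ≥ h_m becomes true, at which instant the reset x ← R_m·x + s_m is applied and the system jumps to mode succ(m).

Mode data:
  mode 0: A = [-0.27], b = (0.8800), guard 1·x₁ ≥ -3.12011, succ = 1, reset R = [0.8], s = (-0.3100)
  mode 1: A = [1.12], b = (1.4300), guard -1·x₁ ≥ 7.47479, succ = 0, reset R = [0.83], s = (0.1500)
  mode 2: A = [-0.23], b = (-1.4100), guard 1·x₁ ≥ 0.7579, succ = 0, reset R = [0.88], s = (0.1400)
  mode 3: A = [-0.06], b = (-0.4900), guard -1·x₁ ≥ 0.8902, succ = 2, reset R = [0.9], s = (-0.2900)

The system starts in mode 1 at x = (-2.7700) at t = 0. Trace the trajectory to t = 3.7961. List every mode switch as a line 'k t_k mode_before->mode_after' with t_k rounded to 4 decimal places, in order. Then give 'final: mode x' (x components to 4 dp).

Mode 1: guard c·x = 7.4748 hit at Δt = 1.2708 (t = 1.2708), x⁻ = (-7.4748) → reset → x⁺ = (-6.0541), jump to mode 0
Mode 0: guard c·x = -3.1201 hit at Δt = 1.4014 (t = 2.6722), x⁻ = (-3.1201) → reset → x⁺ = (-2.8061), jump to mode 1
Mode 1: flow for 1.1239 to horizon, guard not reached → x = (-6.6616)

1 1.2708 1->0
2 2.6722 0->1
final: 1 -6.6616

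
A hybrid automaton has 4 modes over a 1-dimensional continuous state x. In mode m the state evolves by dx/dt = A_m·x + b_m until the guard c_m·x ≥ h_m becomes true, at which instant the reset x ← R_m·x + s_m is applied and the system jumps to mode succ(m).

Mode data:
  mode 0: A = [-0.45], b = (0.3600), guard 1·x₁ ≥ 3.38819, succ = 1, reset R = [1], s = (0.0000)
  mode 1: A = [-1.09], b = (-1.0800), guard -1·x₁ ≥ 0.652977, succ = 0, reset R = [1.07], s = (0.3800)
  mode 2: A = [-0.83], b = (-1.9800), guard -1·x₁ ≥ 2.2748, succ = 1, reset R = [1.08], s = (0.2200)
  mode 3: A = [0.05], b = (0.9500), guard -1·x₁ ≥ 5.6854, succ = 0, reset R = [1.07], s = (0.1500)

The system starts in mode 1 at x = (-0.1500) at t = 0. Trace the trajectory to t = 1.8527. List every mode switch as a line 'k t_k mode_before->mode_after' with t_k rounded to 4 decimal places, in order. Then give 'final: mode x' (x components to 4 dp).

Mode 1: guard c·x = 0.6530 hit at Δt = 0.8365 (t = 0.8365), x⁻ = (-0.6530) → reset → x⁺ = (-0.3187), jump to mode 0
Mode 0: flow for 1.0162 to horizon, guard not reached → x = (0.0919)

1 0.8365 1->0
final: 0 0.0919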